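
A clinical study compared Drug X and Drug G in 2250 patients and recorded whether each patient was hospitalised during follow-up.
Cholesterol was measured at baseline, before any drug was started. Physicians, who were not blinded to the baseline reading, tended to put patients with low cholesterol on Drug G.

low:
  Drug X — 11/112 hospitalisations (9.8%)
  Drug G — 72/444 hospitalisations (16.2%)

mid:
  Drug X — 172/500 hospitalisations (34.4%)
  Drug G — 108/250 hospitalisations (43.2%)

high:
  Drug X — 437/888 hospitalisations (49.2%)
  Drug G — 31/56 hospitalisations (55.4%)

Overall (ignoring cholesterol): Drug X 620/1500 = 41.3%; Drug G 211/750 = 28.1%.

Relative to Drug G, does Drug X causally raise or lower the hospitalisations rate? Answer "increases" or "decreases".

Drug X is lower inside every cholesterol stratum but Drug G is lower in aggregate. Whether to stratify depends on how cholesterol relates to the drug.
Nothing the drug does changes cholesterol; the imbalance is an allocation artefact. With cholesterol also predicting the outcome, the pooled figure is confounded, and the within-stratum comparison is the causal one.
Within each level — low: 9.8% vs 16.2%; mid: 34.4% vs 43.2%; high: 49.2% vs 55.4% — Drug X is lower every time.

decreases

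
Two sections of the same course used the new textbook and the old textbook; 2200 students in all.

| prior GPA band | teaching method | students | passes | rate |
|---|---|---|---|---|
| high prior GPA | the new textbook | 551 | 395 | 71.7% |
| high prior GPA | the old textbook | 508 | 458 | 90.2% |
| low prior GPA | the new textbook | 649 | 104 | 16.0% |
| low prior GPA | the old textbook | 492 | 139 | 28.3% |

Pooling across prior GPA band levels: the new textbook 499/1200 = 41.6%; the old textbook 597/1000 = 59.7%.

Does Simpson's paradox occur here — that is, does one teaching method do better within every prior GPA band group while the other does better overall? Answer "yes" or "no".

no

Within each prior GPA band level (high prior GPA 71.7% vs 90.2%; low prior GPA 16.0% vs 28.3%), the old textbook has the higher rate every time. Pooled: 41.6% vs 59.7% — the old textbook has the higher rate overall. They agree.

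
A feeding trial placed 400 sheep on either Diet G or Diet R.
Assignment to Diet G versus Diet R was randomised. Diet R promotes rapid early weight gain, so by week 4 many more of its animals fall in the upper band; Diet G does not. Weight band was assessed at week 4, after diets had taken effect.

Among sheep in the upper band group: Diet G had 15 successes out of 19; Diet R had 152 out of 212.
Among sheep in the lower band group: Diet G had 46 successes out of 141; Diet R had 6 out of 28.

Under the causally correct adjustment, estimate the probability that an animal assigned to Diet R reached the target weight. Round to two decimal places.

0.66

Week-4 weight band here is a post-treatment variable shaped by the diet; conditioning on it would introduce bias rather than remove it. The overall comparison is the causal one.
So P(outcome | do(Diet R)) is just the pooled rate for Diet R: 158/240 = 0.658.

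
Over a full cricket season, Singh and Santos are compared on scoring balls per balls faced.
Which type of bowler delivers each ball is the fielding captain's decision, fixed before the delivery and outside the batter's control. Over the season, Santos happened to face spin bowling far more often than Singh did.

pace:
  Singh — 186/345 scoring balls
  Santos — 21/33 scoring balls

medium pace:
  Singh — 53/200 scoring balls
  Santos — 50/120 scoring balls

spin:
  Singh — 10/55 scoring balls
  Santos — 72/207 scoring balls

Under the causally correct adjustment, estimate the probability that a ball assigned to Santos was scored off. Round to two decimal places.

0.48

Bowling type satisfies the back-door criterion: it is not a descendant of the player, and it blocks the spurious path from player to outcome. Adjusting for it (i.e., using the within-bowling type rates) gives the causal effect.
Standardising Santos to the population bowling type mix: 0.394·21/33 + 0.333·50/120 + 0.273·72/207 = 0.484.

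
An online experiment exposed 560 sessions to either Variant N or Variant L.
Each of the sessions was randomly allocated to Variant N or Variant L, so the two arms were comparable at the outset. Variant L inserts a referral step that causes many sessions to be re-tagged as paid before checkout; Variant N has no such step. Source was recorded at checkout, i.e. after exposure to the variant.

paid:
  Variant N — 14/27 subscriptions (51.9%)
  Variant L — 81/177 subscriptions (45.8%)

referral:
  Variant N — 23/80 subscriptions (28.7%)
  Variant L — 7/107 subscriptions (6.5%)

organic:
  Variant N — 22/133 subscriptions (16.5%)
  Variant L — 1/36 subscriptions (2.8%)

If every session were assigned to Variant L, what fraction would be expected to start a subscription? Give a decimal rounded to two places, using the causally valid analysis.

0.28

The traffic source-specific comparison favours Variant N throughout, but the pooled figures favour Variant L. The question is whether to condition on traffic source.
Traffic source is recorded after the variant and is itself shifted by it — it sits on the causal path from variant to outcome. Conditioning on a mediator would strip out part of the effect we want; the pooled comparison gives the total causal effect.
So P(outcome | do(Variant L)) is just the pooled rate for Variant L: 89/320 = 0.278.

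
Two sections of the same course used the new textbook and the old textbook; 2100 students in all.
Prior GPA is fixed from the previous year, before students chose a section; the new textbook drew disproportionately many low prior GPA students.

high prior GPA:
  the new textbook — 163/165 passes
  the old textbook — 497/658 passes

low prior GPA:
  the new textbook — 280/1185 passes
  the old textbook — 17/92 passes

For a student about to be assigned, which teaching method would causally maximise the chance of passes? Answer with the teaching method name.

Prior GPA band is set before the teaching method has any effect — it is not caused by the teaching method — and it independently drives the outcome. That makes it a confounder, so the causal comparison is within prior GPA band levels.
Within each level — high prior GPA: 98.8% vs 75.5%; low prior GPA: 23.6% vs 18.5% — the new textbook is higher every time.

the new textbook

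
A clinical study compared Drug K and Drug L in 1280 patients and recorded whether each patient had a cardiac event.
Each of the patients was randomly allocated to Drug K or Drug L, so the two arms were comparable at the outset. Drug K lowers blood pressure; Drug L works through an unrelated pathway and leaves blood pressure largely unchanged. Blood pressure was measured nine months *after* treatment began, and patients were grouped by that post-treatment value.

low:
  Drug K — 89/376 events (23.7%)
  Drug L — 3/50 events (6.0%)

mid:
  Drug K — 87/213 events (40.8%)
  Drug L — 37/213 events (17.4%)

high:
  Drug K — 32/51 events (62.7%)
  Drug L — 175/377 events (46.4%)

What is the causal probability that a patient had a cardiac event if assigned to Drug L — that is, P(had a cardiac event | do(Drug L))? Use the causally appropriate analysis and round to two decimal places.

0.34

Drug L is lower inside every blood pressure stratum but Drug K is lower in aggregate. Whether to stratify depends on how blood pressure relates to the drug.
Because the drug influences blood pressure, blood pressure is a post-treatment mediator, not a confounder. Stratifying on it would bias the estimate; the causal effect is the crude pooled difference.
So P(outcome | do(Drug L)) is just the pooled rate for Drug L: 215/640 = 0.336.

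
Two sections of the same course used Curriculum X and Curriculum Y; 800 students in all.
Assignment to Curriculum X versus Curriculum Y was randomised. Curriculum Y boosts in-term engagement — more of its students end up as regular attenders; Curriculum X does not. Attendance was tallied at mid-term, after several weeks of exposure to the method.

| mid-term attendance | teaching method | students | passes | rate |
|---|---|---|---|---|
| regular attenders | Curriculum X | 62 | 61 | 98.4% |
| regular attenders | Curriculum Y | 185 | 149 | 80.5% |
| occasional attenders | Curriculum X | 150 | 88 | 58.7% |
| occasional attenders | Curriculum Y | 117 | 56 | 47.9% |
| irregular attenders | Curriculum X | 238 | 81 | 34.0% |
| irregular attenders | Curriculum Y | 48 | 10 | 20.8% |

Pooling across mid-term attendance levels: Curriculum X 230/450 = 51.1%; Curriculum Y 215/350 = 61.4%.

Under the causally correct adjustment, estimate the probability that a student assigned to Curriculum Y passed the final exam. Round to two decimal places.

Curriculum X is higher inside every mid-term attendance stratum but Curriculum Y is higher in aggregate. Whether to stratify depends on how mid-term attendance relates to the teaching method.
The distribution of mid-term attendance is itself part of what the teaching method does — it is an intermediate outcome. Holding it fixed would remove that part of the effect; the total effect is the pooled difference.
So P(outcome | do(Curriculum Y)) is just the pooled rate for Curriculum Y: 215/350 = 0.614.

0.61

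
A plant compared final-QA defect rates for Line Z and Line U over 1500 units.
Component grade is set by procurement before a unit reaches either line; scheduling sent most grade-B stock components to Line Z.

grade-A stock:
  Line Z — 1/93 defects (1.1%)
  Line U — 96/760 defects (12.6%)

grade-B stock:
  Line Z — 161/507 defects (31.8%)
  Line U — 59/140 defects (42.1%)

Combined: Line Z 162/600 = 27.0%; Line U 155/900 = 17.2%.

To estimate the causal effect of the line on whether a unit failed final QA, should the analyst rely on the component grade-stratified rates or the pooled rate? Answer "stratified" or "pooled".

stratified

Since component grade is a pre-existing factor (not a product of the line) and it affects the outcome on its own, it is a confounder. The stratified rates, not the pooled rate, identify the causal effect.
Within each level — grade-A stock: 1.1% vs 12.6%; grade-B stock: 31.8% vs 42.1% — Line Z is lower every time.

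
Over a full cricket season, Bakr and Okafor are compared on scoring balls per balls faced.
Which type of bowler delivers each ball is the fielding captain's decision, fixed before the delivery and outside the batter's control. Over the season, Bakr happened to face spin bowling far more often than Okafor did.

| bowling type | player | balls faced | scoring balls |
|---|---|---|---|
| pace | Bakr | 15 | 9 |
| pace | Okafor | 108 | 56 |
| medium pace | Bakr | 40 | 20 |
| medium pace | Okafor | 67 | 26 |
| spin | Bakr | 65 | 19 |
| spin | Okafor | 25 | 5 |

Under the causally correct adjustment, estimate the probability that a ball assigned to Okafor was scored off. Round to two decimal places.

0.39

The stratified and pooled comparisons disagree (Bakr wins within each bowling type; Okafor wins overall), so the answer turns on the causal role of bowling type.
Here bowling type is a common cause — it drives both which player a case falls under and the outcome. The crude comparison mixes populations; the stratum-specific rates are the causally relevant ones.
Standardising Okafor to the population bowling type mix: 0.384·56/108 + 0.334·26/67 + 0.281·5/25 = 0.385.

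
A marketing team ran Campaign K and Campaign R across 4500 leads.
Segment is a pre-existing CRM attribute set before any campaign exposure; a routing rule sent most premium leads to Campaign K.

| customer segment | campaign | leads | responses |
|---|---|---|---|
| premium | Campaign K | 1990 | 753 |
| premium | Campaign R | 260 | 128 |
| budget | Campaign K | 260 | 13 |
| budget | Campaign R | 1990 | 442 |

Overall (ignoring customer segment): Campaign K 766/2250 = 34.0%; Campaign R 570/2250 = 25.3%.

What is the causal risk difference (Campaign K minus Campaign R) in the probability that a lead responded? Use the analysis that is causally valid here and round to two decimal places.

The customer segment-specific comparison favours Campaign R throughout, but the pooled figures favour Campaign K. The question is whether to condition on customer segment.
Nothing the campaign does changes customer segment; the imbalance is an allocation artefact. With customer segment also predicting the outcome, the pooled figure is confounded, and the within-stratum comparison is the causal one.
Adjusting over the population distribution of customer segment: 0.500·(0.378−0.492) + 0.500·(0.050−0.222) = -0.143.

-0.14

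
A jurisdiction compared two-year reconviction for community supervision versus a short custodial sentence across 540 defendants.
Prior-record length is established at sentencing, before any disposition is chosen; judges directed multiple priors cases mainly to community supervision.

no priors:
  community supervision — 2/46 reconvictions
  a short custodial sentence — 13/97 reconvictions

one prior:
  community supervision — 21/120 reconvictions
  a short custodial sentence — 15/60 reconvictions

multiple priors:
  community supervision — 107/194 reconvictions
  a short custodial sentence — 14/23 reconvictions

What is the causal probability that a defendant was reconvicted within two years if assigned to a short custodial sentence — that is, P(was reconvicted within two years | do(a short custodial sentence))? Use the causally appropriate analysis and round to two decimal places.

Nothing the disposition does changes prior-record length; the imbalance is an allocation artefact. With prior-record length also predicting the outcome, the pooled figure is confounded, and the within-stratum comparison is the causal one.
Standardising a short custodial sentence to the population prior-record length mix: 0.265·13/97 + 0.333·15/60 + 0.402·14/23 = 0.363.

0.36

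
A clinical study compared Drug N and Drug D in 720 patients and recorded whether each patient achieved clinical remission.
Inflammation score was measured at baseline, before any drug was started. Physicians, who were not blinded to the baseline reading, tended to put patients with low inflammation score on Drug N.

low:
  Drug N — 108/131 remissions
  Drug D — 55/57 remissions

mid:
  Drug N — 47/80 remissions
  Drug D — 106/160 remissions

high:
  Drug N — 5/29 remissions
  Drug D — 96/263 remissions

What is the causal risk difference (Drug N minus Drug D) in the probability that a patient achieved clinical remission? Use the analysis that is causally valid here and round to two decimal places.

Inflammation score satisfies the back-door criterion: it is not a descendant of the drug, and it blocks the spurious path from drug to outcome. Adjusting for it (i.e., using the within-inflammation score rates) gives the causal effect.
Adjusting over the population distribution of inflammation score: 0.261·(0.824−0.965) + 0.333·(0.588−0.662) + 0.406·(0.172−0.365) = -0.140.

-0.14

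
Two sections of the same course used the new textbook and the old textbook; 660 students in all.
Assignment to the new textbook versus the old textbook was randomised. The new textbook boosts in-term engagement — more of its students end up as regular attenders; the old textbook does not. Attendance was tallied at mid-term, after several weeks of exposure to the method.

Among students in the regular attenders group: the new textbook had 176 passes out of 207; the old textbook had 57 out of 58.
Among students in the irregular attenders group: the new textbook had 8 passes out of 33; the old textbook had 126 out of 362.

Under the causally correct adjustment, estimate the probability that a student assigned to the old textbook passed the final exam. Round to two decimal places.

Stratifying would compare teaching methods among students the teaching methods themselves sorted into mid-term attendance groups — a form of selection on an intermediate. The unconditioned pooled rates give the total causal effect.
So P(outcome | do(the old textbook)) is just the pooled rate for the old textbook: 183/420 = 0.436.

0.44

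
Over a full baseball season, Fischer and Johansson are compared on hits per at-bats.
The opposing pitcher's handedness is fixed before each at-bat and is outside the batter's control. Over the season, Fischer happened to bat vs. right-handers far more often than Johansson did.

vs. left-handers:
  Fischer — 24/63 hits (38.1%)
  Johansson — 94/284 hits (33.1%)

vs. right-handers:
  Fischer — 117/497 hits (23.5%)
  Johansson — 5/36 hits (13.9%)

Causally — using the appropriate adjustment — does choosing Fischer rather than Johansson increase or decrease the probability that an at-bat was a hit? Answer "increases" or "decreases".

increases

The pitcher handedness-specific comparison favours Fischer throughout, but the pooled figures favour Johansson. The question is whether to condition on pitcher handedness.
Here pitcher handedness is a common cause — it drives both which player a case falls under and the outcome. The crude comparison mixes populations; the stratum-specific rates are the causally relevant ones.
Within each level — vs. left-handers: 38.1% vs 33.1%; vs. right-handers: 23.5% vs 13.9% — Fischer is higher every time.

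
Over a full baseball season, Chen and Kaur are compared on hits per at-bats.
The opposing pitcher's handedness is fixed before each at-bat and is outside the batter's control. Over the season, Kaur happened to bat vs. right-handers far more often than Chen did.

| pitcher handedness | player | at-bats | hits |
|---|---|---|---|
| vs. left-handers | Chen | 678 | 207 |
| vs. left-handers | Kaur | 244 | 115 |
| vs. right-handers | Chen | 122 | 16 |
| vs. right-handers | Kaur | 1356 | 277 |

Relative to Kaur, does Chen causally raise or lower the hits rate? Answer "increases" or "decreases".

The stratified and pooled comparisons disagree (Kaur wins within each pitcher handedness; Chen wins overall), so the answer turns on the causal role of pitcher handedness.
Pitcher handedness is set before the player has any effect — it is not caused by the player — and it independently drives the outcome. That makes it a confounder, so the causal comparison is within pitcher handedness levels.
Within each level — vs. left-handers: 30.5% vs 47.1%; vs. right-handers: 13.1% vs 20.4% — Kaur is higher every time.

decreases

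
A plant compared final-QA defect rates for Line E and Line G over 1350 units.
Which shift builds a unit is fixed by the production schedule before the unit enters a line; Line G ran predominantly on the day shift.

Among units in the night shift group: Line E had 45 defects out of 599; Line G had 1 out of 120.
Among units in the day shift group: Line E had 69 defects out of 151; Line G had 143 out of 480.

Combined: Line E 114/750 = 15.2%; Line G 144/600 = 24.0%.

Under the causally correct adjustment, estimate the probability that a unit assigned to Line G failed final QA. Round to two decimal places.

The imbalance in shift arose from how units were allocated, not from anything the line did; and shift independently affects the outcome. The pooled gap is confounded — condition on shift.
Standardising Line G to the population shift mix: 0.533·1/120 + 0.467·143/480 = 0.144.

0.14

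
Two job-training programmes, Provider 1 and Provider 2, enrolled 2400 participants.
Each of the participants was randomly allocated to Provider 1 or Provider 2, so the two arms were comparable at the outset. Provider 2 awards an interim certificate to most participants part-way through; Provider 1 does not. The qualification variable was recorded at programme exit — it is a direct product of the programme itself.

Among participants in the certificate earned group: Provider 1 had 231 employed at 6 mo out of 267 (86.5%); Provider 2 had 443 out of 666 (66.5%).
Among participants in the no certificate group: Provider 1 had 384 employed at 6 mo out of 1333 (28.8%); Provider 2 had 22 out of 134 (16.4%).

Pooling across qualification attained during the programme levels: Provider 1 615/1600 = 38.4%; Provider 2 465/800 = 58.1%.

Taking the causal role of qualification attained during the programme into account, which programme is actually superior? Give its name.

Provider 2

Within every qualification attained during the programme level Provider 1 has the higher rate, yet pooled Provider 2 does — Simpson's reversal.
Qualification attained during the programme here is a post-treatment variable shaped by the programme; conditioning on it would introduce bias rather than remove it. The overall comparison is the causal one.
Pooled: Provider 1 38.4% vs Provider 2 58.1%; Provider 2 is higher overall.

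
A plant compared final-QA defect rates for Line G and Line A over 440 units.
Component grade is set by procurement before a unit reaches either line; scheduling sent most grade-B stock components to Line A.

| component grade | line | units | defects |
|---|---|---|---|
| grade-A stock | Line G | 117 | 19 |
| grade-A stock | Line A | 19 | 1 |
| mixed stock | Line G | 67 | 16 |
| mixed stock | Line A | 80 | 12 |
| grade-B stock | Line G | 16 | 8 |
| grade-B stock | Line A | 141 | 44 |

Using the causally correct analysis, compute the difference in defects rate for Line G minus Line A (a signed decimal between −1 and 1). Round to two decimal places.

The imbalance in component grade arose from how units were allocated, not from anything the line did; and component grade independently affects the outcome. The pooled gap is confounded — condition on component grade.
Adjusting over the population distribution of component grade: 0.309·(0.162−0.053) + 0.334·(0.239−0.150) + 0.357·(0.500−0.312) = +0.131.

+0.13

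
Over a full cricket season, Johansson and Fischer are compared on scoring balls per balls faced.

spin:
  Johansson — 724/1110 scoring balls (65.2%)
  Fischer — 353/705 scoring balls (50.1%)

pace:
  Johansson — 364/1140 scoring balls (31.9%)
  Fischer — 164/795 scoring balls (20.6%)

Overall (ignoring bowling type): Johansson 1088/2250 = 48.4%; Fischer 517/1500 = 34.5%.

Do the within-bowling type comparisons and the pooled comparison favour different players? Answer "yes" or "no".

no

Within each bowling type level (spin 65.2% vs 50.1%; pace 31.9% vs 20.6%), Johansson has the higher rate every time. Pooled: 48.4% vs 34.5% — Johansson has the higher rate overall. They agree.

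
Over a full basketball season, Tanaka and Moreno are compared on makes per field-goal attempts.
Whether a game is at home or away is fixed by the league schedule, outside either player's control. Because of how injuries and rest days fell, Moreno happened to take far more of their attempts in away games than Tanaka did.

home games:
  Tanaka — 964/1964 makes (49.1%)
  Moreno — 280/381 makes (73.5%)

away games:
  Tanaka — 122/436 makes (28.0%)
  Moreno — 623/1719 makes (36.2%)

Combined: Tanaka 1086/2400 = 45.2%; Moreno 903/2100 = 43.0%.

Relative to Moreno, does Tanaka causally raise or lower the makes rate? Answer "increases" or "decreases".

Nothing the player does changes game venue; the imbalance is an allocation artefact. With game venue also predicting the outcome, the pooled figure is confounded, and the within-stratum comparison is the causal one.
Within each level — home games: 49.1% vs 73.5%; away games: 28.0% vs 36.2% — Moreno is higher every time.

decreases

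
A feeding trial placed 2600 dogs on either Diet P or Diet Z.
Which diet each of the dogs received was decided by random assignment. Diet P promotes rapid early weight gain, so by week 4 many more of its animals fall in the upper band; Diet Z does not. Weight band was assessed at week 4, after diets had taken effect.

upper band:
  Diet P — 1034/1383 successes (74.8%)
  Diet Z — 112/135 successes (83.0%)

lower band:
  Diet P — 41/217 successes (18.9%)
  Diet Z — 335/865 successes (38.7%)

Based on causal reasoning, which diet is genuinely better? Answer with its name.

The distribution of week-4 weight band is itself part of what the diet does — it is an intermediate outcome. Holding it fixed would remove that part of the effect; the total effect is the pooled difference.
Pooled: Diet P 67.2% vs Diet Z 44.7%; Diet P is higher overall.

Diet P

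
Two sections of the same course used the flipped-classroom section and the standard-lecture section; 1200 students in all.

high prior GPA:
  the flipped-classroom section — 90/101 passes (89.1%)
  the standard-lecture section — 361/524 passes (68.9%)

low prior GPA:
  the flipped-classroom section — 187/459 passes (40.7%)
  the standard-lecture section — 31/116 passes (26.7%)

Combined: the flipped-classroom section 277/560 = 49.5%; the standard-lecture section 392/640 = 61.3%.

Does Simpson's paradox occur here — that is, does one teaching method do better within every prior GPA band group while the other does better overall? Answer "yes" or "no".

Within each prior GPA band level (high prior GPA 89.1% vs 68.9%; low prior GPA 40.7% vs 26.7%), the flipped-classroom section has the higher rate every time. Pooled: 49.5% vs 61.3% — the standard-lecture section has the higher rate overall. The two comparisons disagree.

yes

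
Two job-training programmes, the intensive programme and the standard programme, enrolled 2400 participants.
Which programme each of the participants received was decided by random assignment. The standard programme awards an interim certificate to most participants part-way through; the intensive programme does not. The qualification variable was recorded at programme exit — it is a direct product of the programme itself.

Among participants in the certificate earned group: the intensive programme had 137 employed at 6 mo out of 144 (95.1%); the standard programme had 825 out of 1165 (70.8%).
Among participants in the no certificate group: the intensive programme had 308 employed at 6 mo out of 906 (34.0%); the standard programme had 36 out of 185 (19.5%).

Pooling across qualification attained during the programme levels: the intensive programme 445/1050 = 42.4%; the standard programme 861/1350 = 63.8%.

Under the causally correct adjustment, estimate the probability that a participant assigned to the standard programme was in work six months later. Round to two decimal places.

The qualification attained during the programme-specific comparison favours the intensive programme throughout, but the pooled figures favour the standard programme. The question is whether to condition on qualification attained during the programme.
Stratifying would compare programmes among participants the programmes themselves sorted into qualification attained during the programme groups — a form of selection on an intermediate. The unconditioned pooled rates give the total causal effect.
So P(outcome | do(the standard programme)) is just the pooled rate for the standard programme: 861/1350 = 0.638.

0.64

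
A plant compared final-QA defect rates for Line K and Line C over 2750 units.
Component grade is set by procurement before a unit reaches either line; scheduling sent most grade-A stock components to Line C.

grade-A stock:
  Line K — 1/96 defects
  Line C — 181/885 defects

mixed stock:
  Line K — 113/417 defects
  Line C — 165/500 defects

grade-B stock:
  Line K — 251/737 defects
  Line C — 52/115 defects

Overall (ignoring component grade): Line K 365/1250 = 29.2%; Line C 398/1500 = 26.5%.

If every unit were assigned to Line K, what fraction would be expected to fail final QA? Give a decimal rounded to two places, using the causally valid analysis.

The component grade-specific comparison favours Line K throughout, but the pooled figures favour Line C. The question is whether to condition on component grade.
Component grade differs across lines for reasons unrelated to any effect of the line itself, and it separately predicts the outcome — a classic confounder. We must compare within component grade levels.
Standardising Line K to the population component grade mix: 0.357·1/96 + 0.333·113/417 + 0.310·251/737 = 0.200.

0.20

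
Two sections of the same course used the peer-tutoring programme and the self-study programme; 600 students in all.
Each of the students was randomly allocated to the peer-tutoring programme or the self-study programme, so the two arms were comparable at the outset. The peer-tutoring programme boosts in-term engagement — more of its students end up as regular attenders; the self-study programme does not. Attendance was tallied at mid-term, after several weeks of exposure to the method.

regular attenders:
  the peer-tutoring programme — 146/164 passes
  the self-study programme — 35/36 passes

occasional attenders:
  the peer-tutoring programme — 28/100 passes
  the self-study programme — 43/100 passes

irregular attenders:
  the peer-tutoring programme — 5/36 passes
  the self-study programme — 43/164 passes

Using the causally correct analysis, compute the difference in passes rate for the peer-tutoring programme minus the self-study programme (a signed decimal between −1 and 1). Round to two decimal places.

+0.19

Mid-term attendance here is a post-treatment variable shaped by the teaching method; conditioning on it would introduce bias rather than remove it. The overall comparison is the causal one.
The causal difference is the pooled difference: 0.597 − 0.403 = +0.193.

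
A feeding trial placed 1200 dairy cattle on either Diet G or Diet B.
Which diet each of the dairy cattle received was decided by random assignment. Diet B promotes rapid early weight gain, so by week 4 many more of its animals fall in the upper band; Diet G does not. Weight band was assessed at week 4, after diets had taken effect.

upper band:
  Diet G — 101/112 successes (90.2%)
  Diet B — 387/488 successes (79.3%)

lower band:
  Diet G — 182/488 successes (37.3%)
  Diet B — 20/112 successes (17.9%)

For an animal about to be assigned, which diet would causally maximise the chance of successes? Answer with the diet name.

Within every week-4 weight band level Diet G has the higher rate, yet pooled Diet B does — Simpson's reversal.
Stratifying would compare diets among dairy cattle the diets themselves sorted into week-4 weight band groups — a form of selection on an intermediate. The unconditioned pooled rates give the total causal effect.
Pooled: Diet G 47.2% vs Diet B 67.8%; Diet B is higher overall.

Diet B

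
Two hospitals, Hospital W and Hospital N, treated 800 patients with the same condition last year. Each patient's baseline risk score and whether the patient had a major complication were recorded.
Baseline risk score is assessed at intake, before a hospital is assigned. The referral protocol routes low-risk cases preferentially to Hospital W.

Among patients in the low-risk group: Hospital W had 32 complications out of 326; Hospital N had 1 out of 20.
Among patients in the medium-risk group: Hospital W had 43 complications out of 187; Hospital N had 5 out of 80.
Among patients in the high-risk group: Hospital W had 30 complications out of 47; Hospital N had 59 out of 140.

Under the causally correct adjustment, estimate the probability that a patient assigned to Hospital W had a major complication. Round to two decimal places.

Hospital N is lower inside every baseline risk score stratum but Hospital W is lower in aggregate. Whether to stratify depends on how baseline risk score relates to the hospital.
Since baseline risk score is a pre-existing factor (not a product of the hospital) and it affects the outcome on its own, it is a confounder. The stratified rates, not the pooled rate, identify the causal effect.
Standardising Hospital W to the population baseline risk score mix: 0.432·32/326 + 0.334·43/187 + 0.234·30/47 = 0.268.

0.27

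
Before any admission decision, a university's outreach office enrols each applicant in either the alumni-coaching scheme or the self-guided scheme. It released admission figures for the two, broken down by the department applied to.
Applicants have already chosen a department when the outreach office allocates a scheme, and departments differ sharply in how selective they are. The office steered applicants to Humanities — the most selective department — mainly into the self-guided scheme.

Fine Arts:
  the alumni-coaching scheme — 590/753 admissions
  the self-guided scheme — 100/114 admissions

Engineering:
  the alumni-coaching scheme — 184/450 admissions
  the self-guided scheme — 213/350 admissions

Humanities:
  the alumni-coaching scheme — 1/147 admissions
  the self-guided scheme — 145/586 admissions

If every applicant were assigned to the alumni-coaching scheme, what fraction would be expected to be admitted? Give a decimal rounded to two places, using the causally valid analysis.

The imbalance in department arose from how applicants were allocated, not from anything the outreach scheme did; and department independently affects the outcome. The pooled gap is confounded — condition on department.
Standardising the alumni-coaching scheme to the population department mix: 0.361·590/753 + 0.333·184/450 + 0.305·1/147 = 0.421.

0.42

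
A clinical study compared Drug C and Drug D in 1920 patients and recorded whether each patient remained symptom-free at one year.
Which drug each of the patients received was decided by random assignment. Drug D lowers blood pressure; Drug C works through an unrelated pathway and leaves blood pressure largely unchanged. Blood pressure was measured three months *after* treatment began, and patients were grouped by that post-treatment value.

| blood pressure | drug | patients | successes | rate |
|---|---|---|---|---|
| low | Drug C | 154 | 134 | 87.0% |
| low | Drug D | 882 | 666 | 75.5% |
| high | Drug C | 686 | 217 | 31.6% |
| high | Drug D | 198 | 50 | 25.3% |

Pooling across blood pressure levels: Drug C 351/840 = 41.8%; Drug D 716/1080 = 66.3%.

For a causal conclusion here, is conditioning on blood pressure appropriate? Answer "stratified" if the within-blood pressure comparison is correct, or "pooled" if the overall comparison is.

pooled

Drug C is higher inside every blood pressure stratum but Drug D is higher in aggregate. Whether to stratify depends on how blood pressure relates to the drug.
Stratifying would compare drugs among patients the drugs themselves sorted into blood pressure groups — a form of selection on an intermediate. The unconditioned pooled rates give the total causal effect.
Pooled: Drug C 41.8% vs Drug D 66.3%; Drug D is higher overall.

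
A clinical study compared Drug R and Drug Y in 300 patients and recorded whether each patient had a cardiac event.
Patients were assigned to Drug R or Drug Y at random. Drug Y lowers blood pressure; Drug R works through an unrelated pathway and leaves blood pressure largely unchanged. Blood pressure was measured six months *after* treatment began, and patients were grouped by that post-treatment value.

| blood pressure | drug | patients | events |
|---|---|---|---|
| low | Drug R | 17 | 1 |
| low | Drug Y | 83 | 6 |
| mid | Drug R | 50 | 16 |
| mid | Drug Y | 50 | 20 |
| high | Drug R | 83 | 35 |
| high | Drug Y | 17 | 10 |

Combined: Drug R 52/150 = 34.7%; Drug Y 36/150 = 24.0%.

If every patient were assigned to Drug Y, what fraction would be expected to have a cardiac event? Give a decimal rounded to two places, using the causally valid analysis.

0.24

The blood pressure-specific comparison favours Drug R throughout, but the pooled figures favour Drug Y. The question is whether to condition on blood pressure.
Blood pressure lies on the pathway drug → blood pressure → outcome, so adjusting for it blocks the indirect effect. For the total causal effect of drug, use the unadjusted pooled rates.
So P(outcome | do(Drug Y)) is just the pooled rate for Drug Y: 36/150 = 0.240.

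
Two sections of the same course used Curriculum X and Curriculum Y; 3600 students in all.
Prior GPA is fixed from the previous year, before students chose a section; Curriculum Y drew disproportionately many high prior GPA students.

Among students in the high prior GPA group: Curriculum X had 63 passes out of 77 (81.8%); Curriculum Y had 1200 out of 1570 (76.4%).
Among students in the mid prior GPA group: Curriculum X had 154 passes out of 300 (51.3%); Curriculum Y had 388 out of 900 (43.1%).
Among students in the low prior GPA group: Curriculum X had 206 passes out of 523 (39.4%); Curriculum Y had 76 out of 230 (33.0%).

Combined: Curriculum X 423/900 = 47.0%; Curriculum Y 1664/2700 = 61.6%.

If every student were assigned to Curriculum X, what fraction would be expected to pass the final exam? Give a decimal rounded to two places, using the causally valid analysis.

0.63

Nothing the teaching method does changes prior GPA band; the imbalance is an allocation artefact. With prior GPA band also predicting the outcome, the pooled figure is confounded, and the within-stratum comparison is the causal one.
Standardising Curriculum X to the population prior GPA band mix: 0.458·63/77 + 0.333·154/300 + 0.209·206/523 = 0.628.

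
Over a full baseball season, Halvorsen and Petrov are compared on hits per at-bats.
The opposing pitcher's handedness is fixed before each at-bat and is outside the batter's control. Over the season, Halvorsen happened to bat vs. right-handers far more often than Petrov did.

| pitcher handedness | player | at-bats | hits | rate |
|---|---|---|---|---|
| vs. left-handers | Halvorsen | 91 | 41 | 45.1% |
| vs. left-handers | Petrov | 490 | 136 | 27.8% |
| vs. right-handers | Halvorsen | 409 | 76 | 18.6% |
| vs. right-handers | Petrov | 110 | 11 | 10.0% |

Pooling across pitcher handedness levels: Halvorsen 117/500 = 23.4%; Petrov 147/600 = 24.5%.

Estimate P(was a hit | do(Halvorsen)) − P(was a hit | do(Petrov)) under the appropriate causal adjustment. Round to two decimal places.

+0.13

Pitcher handedness satisfies the back-door criterion: it is not a descendant of the player, and it blocks the spurious path from player to outcome. Adjusting for it (i.e., using the within-pitcher handedness rates) gives the causal effect.
Adjusting over the population distribution of pitcher handedness: 0.528·(0.451−0.278) + 0.472·(0.186−0.100) = +0.132.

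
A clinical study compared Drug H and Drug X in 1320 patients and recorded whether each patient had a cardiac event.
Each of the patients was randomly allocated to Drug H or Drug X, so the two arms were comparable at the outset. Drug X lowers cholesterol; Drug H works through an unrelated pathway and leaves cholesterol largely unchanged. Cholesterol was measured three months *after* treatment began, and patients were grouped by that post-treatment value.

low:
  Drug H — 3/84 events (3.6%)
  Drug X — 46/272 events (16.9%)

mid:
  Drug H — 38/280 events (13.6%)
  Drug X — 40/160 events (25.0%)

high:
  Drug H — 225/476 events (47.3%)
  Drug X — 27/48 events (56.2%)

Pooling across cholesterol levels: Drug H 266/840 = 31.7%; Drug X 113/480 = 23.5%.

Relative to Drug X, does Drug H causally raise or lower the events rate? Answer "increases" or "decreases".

increases

Cholesterol is recorded after the drug and is itself shifted by it — it sits on the causal path from drug to outcome. Conditioning on a mediator would strip out part of the effect we want; the pooled comparison gives the total causal effect.
Pooled: Drug H 31.7% vs Drug X 23.5%; Drug X is lower overall.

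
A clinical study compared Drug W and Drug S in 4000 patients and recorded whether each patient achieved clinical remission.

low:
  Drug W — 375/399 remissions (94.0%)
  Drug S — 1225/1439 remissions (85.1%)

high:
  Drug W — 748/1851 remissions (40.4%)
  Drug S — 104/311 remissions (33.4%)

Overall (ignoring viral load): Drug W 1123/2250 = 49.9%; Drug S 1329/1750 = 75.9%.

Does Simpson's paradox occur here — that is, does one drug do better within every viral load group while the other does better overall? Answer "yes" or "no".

Within each viral load level (low 94.0% vs 85.1%; high 40.4% vs 33.4%), Drug W has the higher rate every time. Pooled: 49.9% vs 75.9% — Drug S has the higher rate overall. The two comparisons disagree.

yes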